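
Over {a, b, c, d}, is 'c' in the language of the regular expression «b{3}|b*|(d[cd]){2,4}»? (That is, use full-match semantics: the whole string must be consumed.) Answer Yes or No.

No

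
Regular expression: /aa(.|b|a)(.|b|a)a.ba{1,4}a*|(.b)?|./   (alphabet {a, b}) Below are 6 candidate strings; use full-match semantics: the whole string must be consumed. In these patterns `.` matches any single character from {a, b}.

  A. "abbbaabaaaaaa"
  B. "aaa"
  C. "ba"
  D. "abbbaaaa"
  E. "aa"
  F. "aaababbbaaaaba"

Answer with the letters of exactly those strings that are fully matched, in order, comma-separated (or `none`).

none

A → no match
B → no match
C → no match
D → no match
E → no match
F → no match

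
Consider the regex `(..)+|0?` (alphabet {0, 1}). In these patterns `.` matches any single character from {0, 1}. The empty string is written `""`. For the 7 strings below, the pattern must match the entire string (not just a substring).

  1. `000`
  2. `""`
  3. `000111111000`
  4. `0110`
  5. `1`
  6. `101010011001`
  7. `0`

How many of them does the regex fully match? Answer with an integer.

5

1 → no match
2 → match
3 → match
4 → match
5 → no match
6 → match
7 → match
Total matched: 5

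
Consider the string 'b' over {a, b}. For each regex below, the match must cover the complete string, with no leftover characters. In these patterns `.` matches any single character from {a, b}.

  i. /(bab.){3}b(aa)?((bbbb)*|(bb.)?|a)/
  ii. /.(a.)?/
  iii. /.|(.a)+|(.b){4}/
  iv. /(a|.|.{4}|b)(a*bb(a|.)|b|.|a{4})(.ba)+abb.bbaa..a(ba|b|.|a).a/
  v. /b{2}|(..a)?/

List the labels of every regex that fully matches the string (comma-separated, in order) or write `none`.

i → no match — must start with 'bab'
ii → match
iii → match
iv → no match — must end with 'a'
v → no match

ii, iii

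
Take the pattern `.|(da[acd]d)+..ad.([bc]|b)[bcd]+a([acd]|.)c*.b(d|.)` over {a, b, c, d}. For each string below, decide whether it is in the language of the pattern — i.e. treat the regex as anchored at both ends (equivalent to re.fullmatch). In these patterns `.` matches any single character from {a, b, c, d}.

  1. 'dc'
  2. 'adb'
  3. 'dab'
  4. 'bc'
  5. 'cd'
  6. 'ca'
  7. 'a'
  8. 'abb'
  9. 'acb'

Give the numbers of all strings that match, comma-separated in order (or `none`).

7

1 → no match
2 → no match
3 → no match
4 → no match
5 → no match
6 → no match
7 → match
8 → no match
9 → no match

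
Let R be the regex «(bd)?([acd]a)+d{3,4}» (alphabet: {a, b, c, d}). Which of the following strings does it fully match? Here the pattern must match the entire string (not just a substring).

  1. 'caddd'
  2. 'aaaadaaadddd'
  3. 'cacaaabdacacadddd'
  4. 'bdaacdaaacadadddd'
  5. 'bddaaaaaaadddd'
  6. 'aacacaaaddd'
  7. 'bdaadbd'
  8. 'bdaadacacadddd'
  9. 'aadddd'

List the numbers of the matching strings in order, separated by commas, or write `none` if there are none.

1 → match
2 → match
3 → no match
4 → no match
5 → match
6 → match
7 → no match
8 → match
9 → match

1, 2, 5, 6, 8, 9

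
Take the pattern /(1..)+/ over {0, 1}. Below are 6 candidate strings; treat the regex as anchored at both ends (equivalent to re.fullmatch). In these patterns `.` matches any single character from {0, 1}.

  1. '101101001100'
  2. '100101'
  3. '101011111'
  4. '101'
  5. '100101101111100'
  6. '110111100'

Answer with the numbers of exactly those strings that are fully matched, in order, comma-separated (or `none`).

1. '101101001100' → no match
2. '100101' → match
3. '101011111' → no match
4. '101' → match
5 → match
6. '110111100' → match

2, 4, 5, 6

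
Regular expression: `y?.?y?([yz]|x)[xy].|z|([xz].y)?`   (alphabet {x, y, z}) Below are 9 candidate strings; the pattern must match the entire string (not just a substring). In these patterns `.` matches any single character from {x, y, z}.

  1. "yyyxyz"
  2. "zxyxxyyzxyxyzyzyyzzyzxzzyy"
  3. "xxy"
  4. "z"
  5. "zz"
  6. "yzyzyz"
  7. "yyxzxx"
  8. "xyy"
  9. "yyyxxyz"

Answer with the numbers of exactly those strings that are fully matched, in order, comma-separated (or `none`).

1, 3, 4, 6, 8

1. "yyyxyz" → match
2 → no match
3. "xxy" → match
4. "z" → match
5. "zz" → no match
6. "yzyzyz" → match
7. "yyxzxx" → no match
8. "xyy" → match
9. "yyyxxyz" → no match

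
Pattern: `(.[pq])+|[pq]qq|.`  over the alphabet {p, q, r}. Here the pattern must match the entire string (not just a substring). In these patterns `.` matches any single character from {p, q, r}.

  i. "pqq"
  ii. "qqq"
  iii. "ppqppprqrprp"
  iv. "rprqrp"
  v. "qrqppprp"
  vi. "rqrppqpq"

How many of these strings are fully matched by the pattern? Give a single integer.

i → match
ii → match
iii → match
iv → match
v → no match
vi → match
Total matched: 5

5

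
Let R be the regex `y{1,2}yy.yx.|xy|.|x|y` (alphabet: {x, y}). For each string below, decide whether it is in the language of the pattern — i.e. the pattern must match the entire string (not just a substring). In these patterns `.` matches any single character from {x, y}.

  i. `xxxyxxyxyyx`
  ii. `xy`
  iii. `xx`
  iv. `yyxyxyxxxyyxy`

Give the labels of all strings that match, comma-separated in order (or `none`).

ii

i → no match
ii → match
iii → no match
iv → no match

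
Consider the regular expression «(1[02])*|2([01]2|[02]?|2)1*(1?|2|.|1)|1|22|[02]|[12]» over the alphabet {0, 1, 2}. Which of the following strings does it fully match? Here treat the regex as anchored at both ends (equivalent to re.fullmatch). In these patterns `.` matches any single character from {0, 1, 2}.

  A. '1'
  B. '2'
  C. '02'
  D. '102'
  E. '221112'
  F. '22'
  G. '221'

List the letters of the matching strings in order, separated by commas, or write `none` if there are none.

A, B, E, F, G

A → match
B → match
C → no match
D → no match
E → match
F → match
G → match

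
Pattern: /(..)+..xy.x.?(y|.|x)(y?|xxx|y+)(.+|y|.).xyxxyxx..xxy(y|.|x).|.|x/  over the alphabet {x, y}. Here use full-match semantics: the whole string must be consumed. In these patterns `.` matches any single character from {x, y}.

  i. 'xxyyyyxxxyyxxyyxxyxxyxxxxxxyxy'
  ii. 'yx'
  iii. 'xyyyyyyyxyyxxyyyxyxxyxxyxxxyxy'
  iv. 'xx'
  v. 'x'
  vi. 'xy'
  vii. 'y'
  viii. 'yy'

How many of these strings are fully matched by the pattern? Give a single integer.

i → match
ii → no match
iii → match
iv → no match
v → match
vi → no match
vii → match
viii → no match
Total matched: 4

4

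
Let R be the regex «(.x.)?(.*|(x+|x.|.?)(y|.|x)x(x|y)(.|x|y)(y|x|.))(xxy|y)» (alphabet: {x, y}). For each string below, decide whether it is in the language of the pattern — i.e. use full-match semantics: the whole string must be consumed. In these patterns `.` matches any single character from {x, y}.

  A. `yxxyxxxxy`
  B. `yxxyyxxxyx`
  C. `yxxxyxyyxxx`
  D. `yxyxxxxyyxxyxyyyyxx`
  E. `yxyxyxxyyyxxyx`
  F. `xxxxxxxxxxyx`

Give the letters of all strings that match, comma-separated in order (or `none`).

A

A → match
B → no match
C → no match
D → no match
E → no match
F → no match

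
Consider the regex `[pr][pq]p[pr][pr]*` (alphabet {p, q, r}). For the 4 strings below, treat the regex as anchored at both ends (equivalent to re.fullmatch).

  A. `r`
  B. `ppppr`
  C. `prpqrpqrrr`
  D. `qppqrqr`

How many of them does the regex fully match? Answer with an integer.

A → no match
B → match
C → no match
D → no match
Total matched: 1

1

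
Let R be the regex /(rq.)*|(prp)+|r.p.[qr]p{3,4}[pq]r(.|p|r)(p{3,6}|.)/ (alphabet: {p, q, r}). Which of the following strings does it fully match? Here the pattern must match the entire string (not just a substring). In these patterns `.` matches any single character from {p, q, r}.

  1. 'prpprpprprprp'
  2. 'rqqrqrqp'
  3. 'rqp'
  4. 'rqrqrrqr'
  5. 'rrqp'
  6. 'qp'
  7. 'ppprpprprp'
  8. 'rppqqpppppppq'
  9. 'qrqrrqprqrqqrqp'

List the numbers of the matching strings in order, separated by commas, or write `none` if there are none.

1 → no match
2. 'rqqrqrqp' → no match
3. 'rqp' → match
4. 'rqrqrrqr' → no match
5. 'rrqp' → no match
6. 'qp' → no match
7. 'ppprpprprp' → no match
8 → no match
9 → no match

3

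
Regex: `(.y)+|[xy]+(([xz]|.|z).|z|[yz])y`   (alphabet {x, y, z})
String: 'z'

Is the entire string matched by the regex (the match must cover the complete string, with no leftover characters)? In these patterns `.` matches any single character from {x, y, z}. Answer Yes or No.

No

Every match must end with 'y', but 'z' does not.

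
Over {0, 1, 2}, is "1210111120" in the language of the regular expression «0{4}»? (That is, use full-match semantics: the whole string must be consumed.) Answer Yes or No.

No

Every match must start with "0", but "1210111120" does not.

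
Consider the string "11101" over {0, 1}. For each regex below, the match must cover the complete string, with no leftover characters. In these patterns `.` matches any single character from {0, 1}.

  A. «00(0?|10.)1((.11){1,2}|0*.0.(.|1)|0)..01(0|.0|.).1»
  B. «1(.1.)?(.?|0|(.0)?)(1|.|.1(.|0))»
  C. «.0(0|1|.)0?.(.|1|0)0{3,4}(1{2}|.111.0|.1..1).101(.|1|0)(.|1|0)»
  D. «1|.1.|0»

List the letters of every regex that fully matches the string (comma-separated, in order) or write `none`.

A → no match — must start with "00"
B → match
C → no match
D → no match

B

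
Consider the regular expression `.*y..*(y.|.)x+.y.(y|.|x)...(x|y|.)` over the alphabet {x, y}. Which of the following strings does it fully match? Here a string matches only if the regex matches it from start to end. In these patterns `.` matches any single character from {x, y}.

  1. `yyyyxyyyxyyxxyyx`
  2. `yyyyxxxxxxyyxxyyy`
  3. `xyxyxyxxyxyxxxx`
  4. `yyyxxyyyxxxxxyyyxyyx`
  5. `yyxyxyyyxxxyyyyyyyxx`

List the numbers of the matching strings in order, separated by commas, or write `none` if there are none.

1 → no match
2 → match
3 → match
4 → match
5 → no match

2, 3, 4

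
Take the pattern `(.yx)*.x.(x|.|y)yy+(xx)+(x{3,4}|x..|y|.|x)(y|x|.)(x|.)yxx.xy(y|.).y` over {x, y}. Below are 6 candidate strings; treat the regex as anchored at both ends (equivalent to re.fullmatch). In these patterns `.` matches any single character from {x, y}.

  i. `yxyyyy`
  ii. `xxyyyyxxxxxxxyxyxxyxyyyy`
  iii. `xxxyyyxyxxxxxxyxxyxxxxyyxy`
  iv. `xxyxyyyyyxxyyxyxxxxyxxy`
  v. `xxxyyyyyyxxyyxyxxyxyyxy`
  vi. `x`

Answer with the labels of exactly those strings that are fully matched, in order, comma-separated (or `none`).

ii, iv, v

i. `yxyyyy` → no match
ii → match
iii → no match
iv → match
v → match
vi. `x` → no match — must end with `y`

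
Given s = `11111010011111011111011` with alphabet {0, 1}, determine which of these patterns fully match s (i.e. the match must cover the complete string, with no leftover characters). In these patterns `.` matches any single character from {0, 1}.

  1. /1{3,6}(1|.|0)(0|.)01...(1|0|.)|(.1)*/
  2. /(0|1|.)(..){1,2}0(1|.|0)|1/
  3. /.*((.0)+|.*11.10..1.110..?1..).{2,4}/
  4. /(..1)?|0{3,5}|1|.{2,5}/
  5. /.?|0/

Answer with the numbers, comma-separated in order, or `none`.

1 → no match
2 → no match
3 → match
4 → no match
5 → no match

3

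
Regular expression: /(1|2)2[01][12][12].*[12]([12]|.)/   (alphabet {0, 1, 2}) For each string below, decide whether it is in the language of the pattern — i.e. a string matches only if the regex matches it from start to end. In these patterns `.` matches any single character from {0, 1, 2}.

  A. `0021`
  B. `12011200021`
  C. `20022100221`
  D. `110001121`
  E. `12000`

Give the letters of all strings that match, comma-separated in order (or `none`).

A → no match
B → match
C → no match
D → no match
E → no match

B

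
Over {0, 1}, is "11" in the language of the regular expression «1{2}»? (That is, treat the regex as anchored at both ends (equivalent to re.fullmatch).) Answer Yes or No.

Yes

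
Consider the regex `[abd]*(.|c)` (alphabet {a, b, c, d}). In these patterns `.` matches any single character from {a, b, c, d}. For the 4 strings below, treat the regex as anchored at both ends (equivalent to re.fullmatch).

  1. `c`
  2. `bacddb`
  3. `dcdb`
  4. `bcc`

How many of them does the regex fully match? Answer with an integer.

1 → match
2 → no match
3 → no match
4 → no match
Total matched: 1

1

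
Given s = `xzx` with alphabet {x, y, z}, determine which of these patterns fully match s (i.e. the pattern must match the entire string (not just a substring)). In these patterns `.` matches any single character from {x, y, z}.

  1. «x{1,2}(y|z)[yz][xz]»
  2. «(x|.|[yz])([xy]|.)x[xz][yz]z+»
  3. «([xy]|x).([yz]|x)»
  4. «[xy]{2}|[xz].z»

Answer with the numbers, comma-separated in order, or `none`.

1 → no match
2 → no match — must end with `z`
3 → match
4 → no match

3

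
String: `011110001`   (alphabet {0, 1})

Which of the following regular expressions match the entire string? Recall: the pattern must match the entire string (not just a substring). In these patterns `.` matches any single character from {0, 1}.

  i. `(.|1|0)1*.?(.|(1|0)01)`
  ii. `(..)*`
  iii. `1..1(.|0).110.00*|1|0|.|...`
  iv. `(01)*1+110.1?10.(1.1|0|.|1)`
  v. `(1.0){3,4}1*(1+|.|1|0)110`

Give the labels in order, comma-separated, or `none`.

i

i → match
ii → no match
iii → no match
iv → no match
v → no match — must start with `1`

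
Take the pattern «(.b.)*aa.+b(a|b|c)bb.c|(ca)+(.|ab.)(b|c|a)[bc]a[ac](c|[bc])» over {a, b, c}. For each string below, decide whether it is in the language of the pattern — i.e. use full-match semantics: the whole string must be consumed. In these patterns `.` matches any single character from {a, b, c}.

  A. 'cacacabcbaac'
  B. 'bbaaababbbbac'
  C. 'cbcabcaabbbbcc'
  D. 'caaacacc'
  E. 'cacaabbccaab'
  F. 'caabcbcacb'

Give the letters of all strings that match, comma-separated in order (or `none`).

A → match
B → match
C → no match
D → match
E → match
F → match

A, B, D, E, F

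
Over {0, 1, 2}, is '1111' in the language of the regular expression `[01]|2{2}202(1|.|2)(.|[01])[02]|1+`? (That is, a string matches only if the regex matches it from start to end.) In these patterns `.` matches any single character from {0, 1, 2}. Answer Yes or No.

Yes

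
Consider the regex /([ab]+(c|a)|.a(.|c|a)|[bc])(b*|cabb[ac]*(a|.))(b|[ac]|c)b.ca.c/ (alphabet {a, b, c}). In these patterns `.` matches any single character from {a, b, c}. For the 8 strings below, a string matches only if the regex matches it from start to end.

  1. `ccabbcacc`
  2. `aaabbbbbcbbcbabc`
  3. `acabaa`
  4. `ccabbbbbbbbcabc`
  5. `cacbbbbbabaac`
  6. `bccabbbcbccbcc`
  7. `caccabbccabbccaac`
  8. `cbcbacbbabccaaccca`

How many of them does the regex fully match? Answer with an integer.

1

1. `ccabbcacc` → no match
2 → no match
3. `acabaa` → no match — must end with `c`
4 → no match
5 → no match
6 → no match
7 → match
8 → no match — must end with `c`
Total matched: 1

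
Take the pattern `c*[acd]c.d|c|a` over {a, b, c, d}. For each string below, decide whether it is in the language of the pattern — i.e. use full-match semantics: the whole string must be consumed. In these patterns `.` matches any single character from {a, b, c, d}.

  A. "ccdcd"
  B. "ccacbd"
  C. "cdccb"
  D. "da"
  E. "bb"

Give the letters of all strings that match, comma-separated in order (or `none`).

B

A → no match
B → match
C → no match
D → no match
E → no match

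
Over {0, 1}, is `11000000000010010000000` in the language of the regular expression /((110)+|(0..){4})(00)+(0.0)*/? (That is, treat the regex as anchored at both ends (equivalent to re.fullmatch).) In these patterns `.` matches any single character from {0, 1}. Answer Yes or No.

Yes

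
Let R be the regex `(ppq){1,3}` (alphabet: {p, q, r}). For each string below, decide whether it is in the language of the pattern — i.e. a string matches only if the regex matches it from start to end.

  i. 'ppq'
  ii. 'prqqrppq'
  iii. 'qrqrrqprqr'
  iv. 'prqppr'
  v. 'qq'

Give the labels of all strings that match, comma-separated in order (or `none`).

i → match
ii → no match — must start with 'ppq'
iii → no match — must start with 'ppq'
iv → no match — must start with 'ppq'
v → no match — must start with 'ppq'

i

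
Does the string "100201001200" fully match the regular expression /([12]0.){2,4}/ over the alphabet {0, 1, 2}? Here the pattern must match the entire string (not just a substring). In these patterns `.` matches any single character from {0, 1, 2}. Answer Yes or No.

No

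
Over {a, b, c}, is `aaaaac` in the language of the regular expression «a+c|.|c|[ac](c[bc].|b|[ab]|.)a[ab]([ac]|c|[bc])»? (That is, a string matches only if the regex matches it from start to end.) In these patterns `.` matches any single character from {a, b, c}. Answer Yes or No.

Yes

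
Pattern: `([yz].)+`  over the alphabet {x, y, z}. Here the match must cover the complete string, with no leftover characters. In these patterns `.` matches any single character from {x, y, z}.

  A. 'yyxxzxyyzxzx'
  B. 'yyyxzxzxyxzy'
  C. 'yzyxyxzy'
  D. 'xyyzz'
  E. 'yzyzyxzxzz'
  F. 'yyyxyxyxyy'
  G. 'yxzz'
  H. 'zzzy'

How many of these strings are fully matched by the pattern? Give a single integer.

6

A → no match
B → match
C → match
D → no match
E → match
F → match
G → match
H → match
Total matched: 6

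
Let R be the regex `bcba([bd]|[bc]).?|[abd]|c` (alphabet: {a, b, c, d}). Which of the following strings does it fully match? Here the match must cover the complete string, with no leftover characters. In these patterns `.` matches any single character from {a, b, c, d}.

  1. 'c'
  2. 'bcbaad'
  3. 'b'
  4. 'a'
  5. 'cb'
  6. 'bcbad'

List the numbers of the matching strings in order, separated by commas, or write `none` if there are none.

1, 3, 4, 6

1 → match
2 → no match
3 → match
4 → match
5 → no match
6 → match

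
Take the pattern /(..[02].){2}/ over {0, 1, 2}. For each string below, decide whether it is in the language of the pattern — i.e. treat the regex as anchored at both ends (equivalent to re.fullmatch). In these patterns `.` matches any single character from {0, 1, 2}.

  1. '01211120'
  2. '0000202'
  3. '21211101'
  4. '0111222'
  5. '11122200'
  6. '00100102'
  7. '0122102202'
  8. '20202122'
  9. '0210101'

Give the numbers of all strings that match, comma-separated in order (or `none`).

1 → match
2 → no match
3 → match
4 → no match
5 → no match
6 → no match
7 → no match
8 → match
9 → no match

1, 3, 8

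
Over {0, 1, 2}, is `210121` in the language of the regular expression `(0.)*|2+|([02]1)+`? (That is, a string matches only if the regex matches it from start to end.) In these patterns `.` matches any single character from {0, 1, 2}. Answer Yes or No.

Yes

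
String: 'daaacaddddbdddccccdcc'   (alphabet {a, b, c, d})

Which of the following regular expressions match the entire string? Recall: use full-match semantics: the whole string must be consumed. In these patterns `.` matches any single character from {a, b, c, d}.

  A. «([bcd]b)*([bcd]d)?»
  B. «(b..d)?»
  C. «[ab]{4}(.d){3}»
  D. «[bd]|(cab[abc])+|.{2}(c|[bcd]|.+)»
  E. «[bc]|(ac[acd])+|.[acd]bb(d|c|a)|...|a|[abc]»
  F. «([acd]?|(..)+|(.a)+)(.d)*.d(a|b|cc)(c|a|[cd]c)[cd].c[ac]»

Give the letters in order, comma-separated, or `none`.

D, F

A → no match
B → no match
C → no match — must end with 'd'
D → match
E → no match
F → match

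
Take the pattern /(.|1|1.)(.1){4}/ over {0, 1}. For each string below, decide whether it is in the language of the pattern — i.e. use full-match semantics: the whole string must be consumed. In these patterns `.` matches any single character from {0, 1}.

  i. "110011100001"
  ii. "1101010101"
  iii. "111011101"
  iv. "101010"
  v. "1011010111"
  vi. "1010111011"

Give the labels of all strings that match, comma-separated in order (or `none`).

ii, iii, v

i → no match
ii → match
iii → match
iv → no match — must end with "1"
v → match
vi → no match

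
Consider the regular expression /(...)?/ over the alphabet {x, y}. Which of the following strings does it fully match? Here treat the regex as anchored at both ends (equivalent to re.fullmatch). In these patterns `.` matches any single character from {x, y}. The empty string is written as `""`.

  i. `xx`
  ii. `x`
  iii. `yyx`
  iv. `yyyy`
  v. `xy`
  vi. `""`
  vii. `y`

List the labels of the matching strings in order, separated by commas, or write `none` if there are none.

i. `xx` → no match
ii. `x` → no match
iii. `yyx` → match
iv. `yyyy` → no match
v. `xy` → no match
vi. `""` → match
vii. `y` → no match

iii, vi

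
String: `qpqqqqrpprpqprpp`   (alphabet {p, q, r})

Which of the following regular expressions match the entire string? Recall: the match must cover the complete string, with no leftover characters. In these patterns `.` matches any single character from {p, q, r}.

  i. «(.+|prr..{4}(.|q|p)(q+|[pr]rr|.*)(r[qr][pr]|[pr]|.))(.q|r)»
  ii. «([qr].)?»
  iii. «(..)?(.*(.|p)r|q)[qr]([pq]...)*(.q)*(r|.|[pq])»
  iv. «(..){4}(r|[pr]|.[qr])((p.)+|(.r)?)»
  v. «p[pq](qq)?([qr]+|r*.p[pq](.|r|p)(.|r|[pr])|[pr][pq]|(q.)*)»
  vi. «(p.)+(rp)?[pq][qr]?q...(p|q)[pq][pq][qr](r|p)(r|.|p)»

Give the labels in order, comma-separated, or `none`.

iv

i → no match
ii → no match
iii → no match
iv → match
v → no match — must start with `p`
vi → no match — must start with `p`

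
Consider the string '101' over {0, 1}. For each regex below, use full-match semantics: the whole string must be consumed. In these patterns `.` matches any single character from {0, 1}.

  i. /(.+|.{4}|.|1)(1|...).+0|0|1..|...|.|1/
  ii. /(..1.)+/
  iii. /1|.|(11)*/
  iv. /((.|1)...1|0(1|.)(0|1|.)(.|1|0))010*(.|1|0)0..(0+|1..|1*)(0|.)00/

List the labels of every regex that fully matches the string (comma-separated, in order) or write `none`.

i

i → match
ii → no match
iii → no match
iv → no match — must end with '00'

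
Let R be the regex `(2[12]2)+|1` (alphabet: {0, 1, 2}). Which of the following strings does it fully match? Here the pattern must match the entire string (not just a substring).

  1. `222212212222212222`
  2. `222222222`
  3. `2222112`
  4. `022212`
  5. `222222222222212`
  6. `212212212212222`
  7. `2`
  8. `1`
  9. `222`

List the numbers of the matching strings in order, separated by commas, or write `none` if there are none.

1 → match
2 → match
3 → no match
4 → no match
5 → match
6 → match
7 → no match
8 → match
9 → match

1, 2, 5, 6, 8, 9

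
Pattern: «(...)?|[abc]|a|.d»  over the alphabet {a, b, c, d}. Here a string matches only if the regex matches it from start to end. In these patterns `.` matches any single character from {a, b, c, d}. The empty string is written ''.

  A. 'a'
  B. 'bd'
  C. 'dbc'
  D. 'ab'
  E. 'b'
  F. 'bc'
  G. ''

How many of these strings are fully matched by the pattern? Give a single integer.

5

A. 'a' → match
B. 'bd' → match
C. 'dbc' → match
D. 'ab' → no match
E. 'b' → match
F. 'bc' → no match
G. '' → match
Total matched: 5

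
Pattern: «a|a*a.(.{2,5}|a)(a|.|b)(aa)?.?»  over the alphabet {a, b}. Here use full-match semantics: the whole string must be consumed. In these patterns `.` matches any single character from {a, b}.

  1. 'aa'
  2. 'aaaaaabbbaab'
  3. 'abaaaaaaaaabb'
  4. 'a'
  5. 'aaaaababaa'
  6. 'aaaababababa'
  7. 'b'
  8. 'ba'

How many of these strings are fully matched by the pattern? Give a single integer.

4

1 → no match
2 → match
3 → no match
4 → match
5 → match
6 → match
7 → no match
8 → no match
Total matched: 4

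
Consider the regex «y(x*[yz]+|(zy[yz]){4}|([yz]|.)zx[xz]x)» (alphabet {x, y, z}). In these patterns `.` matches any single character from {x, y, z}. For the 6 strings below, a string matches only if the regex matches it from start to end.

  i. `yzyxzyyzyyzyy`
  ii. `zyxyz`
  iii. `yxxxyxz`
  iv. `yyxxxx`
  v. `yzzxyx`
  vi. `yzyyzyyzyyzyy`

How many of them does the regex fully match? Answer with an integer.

i → no match
ii → no match — must start with `y`
iii → no match
iv → no match
v → no match
vi → match
Total matched: 1

1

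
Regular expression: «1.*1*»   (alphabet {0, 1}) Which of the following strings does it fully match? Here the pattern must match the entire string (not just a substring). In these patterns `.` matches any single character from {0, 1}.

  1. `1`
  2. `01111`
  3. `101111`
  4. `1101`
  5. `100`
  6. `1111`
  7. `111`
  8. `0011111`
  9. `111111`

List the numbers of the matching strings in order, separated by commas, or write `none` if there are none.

1 → match
2 → no match — must start with `1`
3 → match
4 → match
5 → match
6 → match
7 → match
8 → no match — must start with `1`
9 → match

1, 3, 4, 5, 6, 7, 9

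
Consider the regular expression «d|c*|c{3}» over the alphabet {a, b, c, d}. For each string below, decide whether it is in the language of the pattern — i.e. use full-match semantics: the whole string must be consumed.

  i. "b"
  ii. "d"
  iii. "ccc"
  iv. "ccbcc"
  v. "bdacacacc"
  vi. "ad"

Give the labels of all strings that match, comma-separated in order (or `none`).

ii, iii

i. "b" → no match
ii. "d" → match
iii. "ccc" → match
iv. "ccbcc" → no match
v. "bdacacacc" → no match
vi. "ad" → no match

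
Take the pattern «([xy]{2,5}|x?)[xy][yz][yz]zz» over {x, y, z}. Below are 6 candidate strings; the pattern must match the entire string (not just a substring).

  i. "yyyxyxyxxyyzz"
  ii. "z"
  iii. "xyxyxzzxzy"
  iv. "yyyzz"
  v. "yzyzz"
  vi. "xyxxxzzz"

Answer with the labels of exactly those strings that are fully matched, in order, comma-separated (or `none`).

iv, v

i → no match
ii → no match — must end with "zz"
iii → no match — must end with "zz"
iv → match
v → match
vi → no match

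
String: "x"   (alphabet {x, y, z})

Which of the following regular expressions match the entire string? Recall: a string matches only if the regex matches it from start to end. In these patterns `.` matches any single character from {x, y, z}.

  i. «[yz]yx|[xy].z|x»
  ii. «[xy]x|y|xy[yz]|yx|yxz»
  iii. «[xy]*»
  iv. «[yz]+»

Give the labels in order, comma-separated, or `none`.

i, iii

i → match
ii → no match
iii → match
iv → no match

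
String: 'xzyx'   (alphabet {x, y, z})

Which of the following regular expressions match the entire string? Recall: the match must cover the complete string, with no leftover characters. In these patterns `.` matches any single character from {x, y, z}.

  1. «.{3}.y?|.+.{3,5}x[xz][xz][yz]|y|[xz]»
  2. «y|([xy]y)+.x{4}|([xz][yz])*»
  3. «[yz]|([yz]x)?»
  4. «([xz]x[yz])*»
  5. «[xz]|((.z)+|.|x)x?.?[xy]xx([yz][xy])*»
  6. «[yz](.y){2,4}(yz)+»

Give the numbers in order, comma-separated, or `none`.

1 → match
2 → no match
3 → no match
4 → no match
5 → no match
6 → no match — must end with 'yz'

1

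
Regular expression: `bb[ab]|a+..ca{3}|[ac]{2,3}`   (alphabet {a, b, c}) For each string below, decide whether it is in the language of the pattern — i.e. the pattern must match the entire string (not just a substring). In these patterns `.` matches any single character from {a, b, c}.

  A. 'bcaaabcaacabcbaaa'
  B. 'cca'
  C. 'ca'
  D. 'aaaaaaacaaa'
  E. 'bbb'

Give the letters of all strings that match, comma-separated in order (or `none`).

B, C, D, E

A → no match
B. 'cca' → match
C. 'ca' → match
D. 'aaaaaaacaaa' → match
E. 'bbb' → match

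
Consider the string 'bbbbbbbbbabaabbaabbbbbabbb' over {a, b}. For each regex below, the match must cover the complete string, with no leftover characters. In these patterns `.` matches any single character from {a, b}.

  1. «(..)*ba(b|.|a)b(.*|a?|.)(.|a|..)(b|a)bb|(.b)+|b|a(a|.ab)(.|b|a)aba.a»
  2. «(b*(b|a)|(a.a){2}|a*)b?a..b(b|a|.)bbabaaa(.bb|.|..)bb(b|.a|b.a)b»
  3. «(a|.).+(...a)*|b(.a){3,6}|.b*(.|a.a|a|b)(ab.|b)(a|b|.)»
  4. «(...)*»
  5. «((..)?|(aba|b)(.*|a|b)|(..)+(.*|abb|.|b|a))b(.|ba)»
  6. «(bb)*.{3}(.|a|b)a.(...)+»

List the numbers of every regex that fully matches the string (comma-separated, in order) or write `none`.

1 → match
2 → no match
3 → match
4 → no match
5 → match
6 → match

1, 3, 5, 6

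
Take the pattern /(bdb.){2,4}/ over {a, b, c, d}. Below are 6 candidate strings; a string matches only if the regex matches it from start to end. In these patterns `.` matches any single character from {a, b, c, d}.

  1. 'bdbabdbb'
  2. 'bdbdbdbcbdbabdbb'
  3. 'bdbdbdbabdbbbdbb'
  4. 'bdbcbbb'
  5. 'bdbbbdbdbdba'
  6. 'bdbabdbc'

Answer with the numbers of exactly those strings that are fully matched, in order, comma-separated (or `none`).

1, 2, 3, 5, 6

1 → match
2 → match
3 → match
4 → no match
5 → match
6 → match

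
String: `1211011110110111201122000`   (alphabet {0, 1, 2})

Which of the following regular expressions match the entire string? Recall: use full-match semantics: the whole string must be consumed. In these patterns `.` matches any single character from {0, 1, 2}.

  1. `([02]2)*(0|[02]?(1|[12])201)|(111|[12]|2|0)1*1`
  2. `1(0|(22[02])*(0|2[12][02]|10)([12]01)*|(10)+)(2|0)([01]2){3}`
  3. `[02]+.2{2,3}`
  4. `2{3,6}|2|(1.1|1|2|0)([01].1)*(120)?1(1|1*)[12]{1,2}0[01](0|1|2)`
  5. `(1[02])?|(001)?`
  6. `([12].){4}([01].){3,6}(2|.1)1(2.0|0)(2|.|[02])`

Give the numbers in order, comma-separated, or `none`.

4

1 → no match
2 → no match — must end with `2`
3 → no match — must end with `2`
4 → match
5 → no match
6 → no match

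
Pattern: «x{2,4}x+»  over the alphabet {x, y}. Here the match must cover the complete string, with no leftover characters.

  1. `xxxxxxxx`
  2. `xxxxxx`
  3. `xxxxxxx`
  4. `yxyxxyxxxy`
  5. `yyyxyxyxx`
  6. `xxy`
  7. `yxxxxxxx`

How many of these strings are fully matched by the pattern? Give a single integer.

1. `xxxxxxxx` → match
2. `xxxxxx` → match
3. `xxxxxxx` → match
4. `yxyxxyxxxy` → no match — must start with `x`
5. `yyyxyxyxx` → no match — must start with `x`
6. `xxy` → no match — must end with `x`
7. `yxxxxxxx` → no match — must start with `x`
Total matched: 3

3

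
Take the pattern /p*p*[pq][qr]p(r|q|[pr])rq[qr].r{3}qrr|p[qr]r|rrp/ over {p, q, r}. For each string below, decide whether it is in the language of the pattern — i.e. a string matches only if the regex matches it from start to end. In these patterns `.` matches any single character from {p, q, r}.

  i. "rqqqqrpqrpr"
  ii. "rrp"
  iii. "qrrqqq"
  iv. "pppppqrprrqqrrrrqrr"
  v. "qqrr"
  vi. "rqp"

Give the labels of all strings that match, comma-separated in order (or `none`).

i → no match
ii → match
iii → no match
iv → match
v → no match
vi → no match

ii, iv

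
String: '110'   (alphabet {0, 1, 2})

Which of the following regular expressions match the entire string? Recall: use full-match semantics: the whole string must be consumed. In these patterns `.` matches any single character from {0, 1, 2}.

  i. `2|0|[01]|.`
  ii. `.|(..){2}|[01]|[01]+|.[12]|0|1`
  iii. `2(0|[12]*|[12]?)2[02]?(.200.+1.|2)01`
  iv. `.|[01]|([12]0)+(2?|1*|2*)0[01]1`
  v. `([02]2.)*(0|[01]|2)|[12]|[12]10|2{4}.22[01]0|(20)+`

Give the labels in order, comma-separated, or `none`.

i → no match
ii → match
iii → no match — must start with '2'
iv → no match
v → match

ii, v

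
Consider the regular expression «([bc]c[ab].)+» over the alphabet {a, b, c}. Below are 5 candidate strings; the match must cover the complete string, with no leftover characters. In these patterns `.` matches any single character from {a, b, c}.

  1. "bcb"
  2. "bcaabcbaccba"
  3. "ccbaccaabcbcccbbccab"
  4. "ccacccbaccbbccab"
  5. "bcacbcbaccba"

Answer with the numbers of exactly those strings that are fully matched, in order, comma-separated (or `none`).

2, 3, 4, 5

1. "bcb" → no match
2. "bcaabcbaccba" → match
3 → match
4 → match
5. "bcacbcbaccba" → match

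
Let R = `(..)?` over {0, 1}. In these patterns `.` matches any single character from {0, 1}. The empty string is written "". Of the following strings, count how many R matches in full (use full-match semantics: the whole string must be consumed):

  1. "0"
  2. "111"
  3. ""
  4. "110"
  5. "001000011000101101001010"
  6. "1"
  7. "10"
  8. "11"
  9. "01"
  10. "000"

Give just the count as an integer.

4

1 → no match
2 → no match
3 → match
4 → no match
5 → no match
6 → no match
7 → match
8 → match
9 → match
10 → no match
Total matched: 4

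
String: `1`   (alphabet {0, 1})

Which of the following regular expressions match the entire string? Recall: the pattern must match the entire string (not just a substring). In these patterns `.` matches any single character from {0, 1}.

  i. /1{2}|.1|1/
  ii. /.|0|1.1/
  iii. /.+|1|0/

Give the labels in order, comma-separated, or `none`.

i, ii, iii

i → match
ii → match
iii → match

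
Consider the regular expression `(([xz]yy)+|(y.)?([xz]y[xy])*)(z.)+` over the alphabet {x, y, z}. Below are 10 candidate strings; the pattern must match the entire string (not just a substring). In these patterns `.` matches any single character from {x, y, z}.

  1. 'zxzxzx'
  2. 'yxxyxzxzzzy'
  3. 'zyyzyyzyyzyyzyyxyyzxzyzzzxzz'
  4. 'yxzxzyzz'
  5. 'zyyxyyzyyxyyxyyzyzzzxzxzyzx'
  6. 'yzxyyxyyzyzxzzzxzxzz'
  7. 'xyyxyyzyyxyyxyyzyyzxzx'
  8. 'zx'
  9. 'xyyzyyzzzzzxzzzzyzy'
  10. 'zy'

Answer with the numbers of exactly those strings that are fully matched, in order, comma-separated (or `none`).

1, 2, 3, 4, 5, 6, 7, 8, 10

1 → match
2 → match
3 → match
4 → match
5 → match
6 → match
7 → match
8 → match
9 → no match
10 → match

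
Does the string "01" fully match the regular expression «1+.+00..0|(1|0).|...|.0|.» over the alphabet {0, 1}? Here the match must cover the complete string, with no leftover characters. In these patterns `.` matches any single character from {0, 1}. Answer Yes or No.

Yes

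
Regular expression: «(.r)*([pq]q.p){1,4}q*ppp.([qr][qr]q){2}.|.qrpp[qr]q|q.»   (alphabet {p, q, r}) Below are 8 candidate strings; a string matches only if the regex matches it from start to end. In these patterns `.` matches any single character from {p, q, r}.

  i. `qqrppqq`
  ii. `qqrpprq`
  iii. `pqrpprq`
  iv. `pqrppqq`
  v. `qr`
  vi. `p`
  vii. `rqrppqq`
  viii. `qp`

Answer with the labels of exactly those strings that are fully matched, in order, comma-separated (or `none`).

i → match
ii → match
iii → match
iv → match
v → match
vi → no match
vii → match
viii → match

i, ii, iii, iv, v, vii, viii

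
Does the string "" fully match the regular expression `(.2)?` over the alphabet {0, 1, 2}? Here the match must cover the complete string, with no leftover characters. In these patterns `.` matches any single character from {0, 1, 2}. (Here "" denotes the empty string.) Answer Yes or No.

Yes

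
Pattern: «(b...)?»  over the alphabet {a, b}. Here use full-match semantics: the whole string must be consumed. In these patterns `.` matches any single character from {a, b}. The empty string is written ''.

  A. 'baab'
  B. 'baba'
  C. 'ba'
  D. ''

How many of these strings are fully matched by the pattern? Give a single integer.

3

A. 'baab' → match
B. 'baba' → match
C. 'ba' → no match
D. '' → match
Total matched: 3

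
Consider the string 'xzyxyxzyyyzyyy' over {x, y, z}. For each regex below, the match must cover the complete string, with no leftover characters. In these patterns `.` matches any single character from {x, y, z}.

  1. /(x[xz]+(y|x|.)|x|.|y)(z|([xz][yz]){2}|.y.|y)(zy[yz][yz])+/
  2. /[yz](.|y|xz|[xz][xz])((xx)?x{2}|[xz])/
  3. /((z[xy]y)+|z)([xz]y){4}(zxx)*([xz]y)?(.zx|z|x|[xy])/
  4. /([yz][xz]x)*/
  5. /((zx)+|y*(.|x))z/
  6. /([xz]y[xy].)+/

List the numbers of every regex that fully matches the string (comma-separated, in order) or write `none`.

1

1 → match
2 → no match
3 → no match — must start with 'z'
4 → no match
5 → no match — must end with 'z'
6 → no match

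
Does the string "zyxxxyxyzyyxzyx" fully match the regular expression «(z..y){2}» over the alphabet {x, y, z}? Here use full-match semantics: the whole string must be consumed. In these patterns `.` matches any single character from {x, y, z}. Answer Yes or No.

Every match must end with "y", but "zyxxxyxyzyyxzyx" does not.

No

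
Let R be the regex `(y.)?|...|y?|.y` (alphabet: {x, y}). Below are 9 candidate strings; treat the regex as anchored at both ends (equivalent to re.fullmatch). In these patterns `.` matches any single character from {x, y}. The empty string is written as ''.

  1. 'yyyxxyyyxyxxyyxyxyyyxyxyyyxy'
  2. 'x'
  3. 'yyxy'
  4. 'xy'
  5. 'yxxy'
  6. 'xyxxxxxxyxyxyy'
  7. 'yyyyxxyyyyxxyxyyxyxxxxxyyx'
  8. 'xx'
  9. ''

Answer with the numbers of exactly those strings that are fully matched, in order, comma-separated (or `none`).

4, 9

1 → no match
2 → no match
3 → no match
4 → match
5 → no match
6 → no match
7 → no match
8 → no match
9 → match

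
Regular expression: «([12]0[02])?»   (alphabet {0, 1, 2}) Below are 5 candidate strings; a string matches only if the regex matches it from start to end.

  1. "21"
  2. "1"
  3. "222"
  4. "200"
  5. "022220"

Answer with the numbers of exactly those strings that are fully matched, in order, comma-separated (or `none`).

4

1 → no match
2 → no match
3 → no match
4 → match
5 → no match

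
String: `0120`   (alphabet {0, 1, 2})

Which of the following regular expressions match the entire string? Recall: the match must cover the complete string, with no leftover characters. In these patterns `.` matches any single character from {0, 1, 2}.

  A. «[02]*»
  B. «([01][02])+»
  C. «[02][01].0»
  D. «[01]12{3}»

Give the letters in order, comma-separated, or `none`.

A → no match
B → no match
C → match
D → no match — must end with `2`

C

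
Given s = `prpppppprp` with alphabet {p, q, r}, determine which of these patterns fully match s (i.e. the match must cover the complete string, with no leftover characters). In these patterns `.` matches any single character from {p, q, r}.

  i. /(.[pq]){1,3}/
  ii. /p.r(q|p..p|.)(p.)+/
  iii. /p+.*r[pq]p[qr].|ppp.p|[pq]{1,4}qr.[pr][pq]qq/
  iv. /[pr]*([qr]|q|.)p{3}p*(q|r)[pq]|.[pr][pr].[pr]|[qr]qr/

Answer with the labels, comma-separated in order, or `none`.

i → no match
ii → no match
iii → no match
iv → match

iv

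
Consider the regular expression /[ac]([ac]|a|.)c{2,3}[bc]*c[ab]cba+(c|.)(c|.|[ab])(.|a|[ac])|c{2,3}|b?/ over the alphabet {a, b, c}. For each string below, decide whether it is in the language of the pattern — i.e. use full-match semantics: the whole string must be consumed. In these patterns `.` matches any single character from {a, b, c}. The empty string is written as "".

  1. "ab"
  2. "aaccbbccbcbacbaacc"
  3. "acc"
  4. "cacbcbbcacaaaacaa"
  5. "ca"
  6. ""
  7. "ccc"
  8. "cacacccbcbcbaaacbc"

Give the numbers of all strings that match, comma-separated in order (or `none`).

6, 7

1. "ab" → no match
2 → no match
3. "acc" → no match
4 → no match
5. "ca" → no match
6. "" → match
7. "ccc" → match
8 → no match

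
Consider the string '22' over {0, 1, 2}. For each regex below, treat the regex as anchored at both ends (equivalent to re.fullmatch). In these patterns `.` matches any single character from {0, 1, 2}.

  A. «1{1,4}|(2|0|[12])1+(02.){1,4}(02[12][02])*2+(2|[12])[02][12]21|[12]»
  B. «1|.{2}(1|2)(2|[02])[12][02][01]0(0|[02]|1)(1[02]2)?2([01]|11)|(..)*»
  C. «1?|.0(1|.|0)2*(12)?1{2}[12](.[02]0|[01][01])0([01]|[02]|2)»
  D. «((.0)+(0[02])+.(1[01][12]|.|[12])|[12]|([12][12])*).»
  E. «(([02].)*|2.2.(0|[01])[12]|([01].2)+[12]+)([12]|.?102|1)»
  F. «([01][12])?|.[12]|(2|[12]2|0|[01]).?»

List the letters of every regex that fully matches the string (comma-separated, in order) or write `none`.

A → no match
B → match
C → no match
D → match
E → no match
F → match

B, D, F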